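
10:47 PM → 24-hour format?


22:47

Input: 10:47 PM
PM: 10 + 12 = 22


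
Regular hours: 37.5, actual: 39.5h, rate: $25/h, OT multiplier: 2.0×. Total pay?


Regular: 37.5h × $25 = $937.50
Overtime: 39.5 - 37.5 = 2.0h
OT pay: 2.0h × $25 × 2.0 = $100.00
Total = $937.50 + $100.00 = $1037.50

$1037.50


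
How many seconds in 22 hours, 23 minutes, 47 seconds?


80627 seconds

Hours: 22 × 3600 = 79200
Minutes: 23 × 60 = 1380
Seconds: 47
Total = 79200 + 1380 + 47 = 80627


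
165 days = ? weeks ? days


Weeks: 165 ÷ 7 = 23 remainder 4

23 weeks 4 days


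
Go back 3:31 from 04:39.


01:08

Start: 279 minutes from midnight
Subtract: 211 minutes
Remaining: 279 - 211 = 68
Hours: 1, Minutes: 8


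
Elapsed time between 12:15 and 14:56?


2h 41m

End time in minutes: 14×60 + 56 = 896
Start time in minutes: 12×60 + 15 = 735
Difference = 896 - 735 = 161 minutes
= 2 hours 41 minutes


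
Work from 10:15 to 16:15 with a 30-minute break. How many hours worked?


5h 30m (330 minutes)

Total time = (16×60+15) - (10×60+15)
= 975 - 615 = 360 min
Minus break: 360 - 30 = 330 min
= 5h 30m


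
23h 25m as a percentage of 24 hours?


0.9757 (97.57%)

Total minutes: 23×60 + 25 = 1405
Day = 24×60 = 1440 minutes
Fraction = 1405/1440 ≈ 0.9757
As a percentage: 1405/1440 × 100 ≈ 97.57%


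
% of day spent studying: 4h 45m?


19.8%

Time: 285 minutes
Day: 1440 minutes
Percentage = (285/1440) × 100 ≈ 19.8%


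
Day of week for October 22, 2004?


Zeller's congruence:
q=22, m=10, k=4, j=20
h = (22 + ⌊13×11/5⌋ + 4 + ⌊4/4⌋ + ⌊20/4⌋ - 2×20) mod 7
= (22 + 28 + 4 + 1 + 5 - 40) mod 7
= 20 mod 7 = 6
h=6 → Friday

Friday


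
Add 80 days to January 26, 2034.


Start: January 26, 2034
Add 80 days
January 26 → February 1: 31 - 26 + 1 = 6 days (80 - 6 = 74 left)
February 1 → March 1: 28 - 1 + 1 = 28 days (74 - 28 = 46 left)
March 1 → April 1: 31 - 1 + 1 = 31 days (46 - 31 = 15 left)
April 1 + 15 = April 16, 2034

April 16, 2034


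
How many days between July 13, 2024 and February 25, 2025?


From July 13, 2024 to February 25, 2025
Rest of July 2024: 31 - 13 = 18
Full months: August 31, September 30, October 31, November 30, December 31, January 31
Days into February 2025: 25
Total = 18 + 31 + 30 + 31 + 30 + 31 + 31 + 25 = 227 days

227 days


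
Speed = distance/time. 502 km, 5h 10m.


97.2 km/h

Distance: 502 km
Time: 5h 10m = 310 min = 310/60 = 31/6 hours
Speed = 502 ÷ (31/6) = 502 × 6 / 31 = 3012/31 ≈ 97.2 km/h


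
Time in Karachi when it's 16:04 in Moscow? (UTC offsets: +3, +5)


18:04

Time difference = UTC+5 - UTC+3 = +2 hours
New hour = (16 + 2) mod 24
= 18 mod 24 = 18
Minutes unchanged → 18:04


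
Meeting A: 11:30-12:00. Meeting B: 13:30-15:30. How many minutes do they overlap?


Meeting A: 690-720 (in minutes from midnight)
Meeting B: 810-930
Overlap start = max(690, 810) = 810
Overlap end = min(720, 930) = 720
Overlap = max(0, 720 - 810) = 0 min

0 minutes


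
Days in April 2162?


Month: April (month 4)
April has 30 days

30 days


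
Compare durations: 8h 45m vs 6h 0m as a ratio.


Duration 1: 525 minutes
Duration 2: 360 minutes
Ratio = 525:360
GCD = 15
Simplified = 35:24
As a decimal: 35/24 ≈ 1.46

35:24 (1.46)


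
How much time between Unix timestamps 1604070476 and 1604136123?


65647 seconds (18.2 hours / 0.76 days)

Difference = 1604136123 - 1604070476 = 65647 seconds
In hours: 65647 / 3600 ≈ 18.2
In days: 65647 / 86400 ≈ 0.76


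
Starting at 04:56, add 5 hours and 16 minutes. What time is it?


10:12

Start: 296 minutes from midnight
Add: 316 minutes
Total: 612 minutes
Hours: 612 ÷ 60 = 10 remainder 12


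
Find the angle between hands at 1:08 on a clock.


14.0°

Hour hand = 1×30 + 8×0.5 = 34.0°
Minute hand = 8×6 = 48°
Difference = |34.0 - 48| = 14.0°


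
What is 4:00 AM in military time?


04:00

Input: 4:00 AM
AM hour stays: 4


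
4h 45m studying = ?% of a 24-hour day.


Time: 285 minutes
Day: 1440 minutes
Percentage = (285/1440) × 100 ≈ 19.8%

19.8%


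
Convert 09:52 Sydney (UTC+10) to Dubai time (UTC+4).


03:52

Time difference = UTC+4 - UTC+10 = -6 hours
New hour = (9 -6) mod 24
= 3 mod 24 = 3
Minutes unchanged → 03:52


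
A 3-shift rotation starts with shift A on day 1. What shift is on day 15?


Shifts: A, B, C
Start: A (index 0)
Day 15: (0 + 15 - 1) mod 3
= 14 mod 3
= 2
Index 2 → shift C

Shift C


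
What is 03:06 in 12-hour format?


3:06 AM

Hour: 3
3 < 12 → AM


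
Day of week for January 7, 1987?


Wednesday

Zeller's congruence:
q=7, m=13, k=86, j=19
h = (7 + ⌊13×14/5⌋ + 86 + ⌊86/4⌋ + ⌊19/4⌋ - 2×19) mod 7
= (7 + 36 + 86 + 21 + 4 - 38) mod 7
= 116 mod 7 = 4
h=4 → Wednesday


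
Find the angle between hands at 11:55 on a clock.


Hour hand = 11×30 + 55×0.5 = 357.5°
Minute hand = 55×6 = 330°
Difference = |357.5 - 330| = 27.5°

27.5°


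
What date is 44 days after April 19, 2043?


Start: April 19, 2043
Add 44 days
April 19 → May 1: 30 - 19 + 1 = 12 days (44 - 12 = 32 left)
May 1 → June 1: 31 - 1 + 1 = 31 days (32 - 31 = 1 left)
June 1 + 1 = June 2, 2043

June 2, 2043


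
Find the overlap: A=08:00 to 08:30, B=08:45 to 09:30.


Meeting A: 480-510 (in minutes from midnight)
Meeting B: 525-570
Overlap start = max(480, 525) = 525
Overlap end = min(510, 570) = 510
Overlap = max(0, 510 - 525) = 0 min

0 minutes


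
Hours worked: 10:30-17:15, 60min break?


5h 45m (345 minutes)

Total time = (17×60+15) - (10×60+30)
= 1035 - 630 = 405 min
Minus break: 405 - 60 = 345 min
= 5h 45m


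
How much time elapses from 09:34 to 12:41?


End time in minutes: 12×60 + 41 = 761
Start time in minutes: 9×60 + 34 = 574
Difference = 761 - 574 = 187 minutes
= 3 hours 7 minutes

3h 7m


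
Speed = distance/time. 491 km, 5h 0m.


98.2 km/h

Distance: 491 km
Time: 5 hours
Speed = 491 / 5 = 98.2 km/h


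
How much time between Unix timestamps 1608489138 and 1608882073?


392935 seconds (109.1 hours / 4.55 days)

Difference = 1608882073 - 1608489138 = 392935 seconds
In hours: 392935 / 3600 ≈ 109.1
In days: 392935 / 86400 ≈ 4.55


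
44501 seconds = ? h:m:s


Hours: 44501 ÷ 3600 = 12 remainder 1301
Minutes: 1301 ÷ 60 = 21 remainder 41
Seconds: 41

12h 21m 41s


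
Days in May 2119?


31 days

Month: May (month 5)
May has 31 days


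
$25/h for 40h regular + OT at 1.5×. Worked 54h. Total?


$1525.00

Regular: 40h × $25 = $1000.00
Overtime: 54 - 40 = 14h
OT pay: 14h × $25 × 1.5 = $525.00
Total = $1000.00 + $525.00 = $1525.00


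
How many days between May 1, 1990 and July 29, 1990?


89 days

From May 1, 1990 to July 29, 1990
Rest of May 1990: 31 - 1 = 30
Full months: June 30
Days into July 1990: 29
Total = 30 + 30 + 29 = 89 days


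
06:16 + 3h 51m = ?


10:07

Start: 376 minutes from midnight
Add: 231 minutes
Total: 607 minutes
Hours: 607 ÷ 60 = 10 remainder 7


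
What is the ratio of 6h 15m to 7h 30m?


5:6 (0.83)

Duration 1: 375 minutes
Duration 2: 450 minutes
Ratio = 375:450
GCD = 75
Simplified = 5:6
As a decimal: 5/6 ≈ 0.83


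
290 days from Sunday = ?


Wednesday

Start: Sunday (index 6)
(6 + 290) mod 7
= 296 mod 7
= 2
Index 2 → Wednesday


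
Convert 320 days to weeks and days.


45 weeks 5 days

Weeks: 320 ÷ 7 = 45 remainder 5


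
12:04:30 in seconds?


Hours: 12 × 3600 = 43200
Minutes: 4 × 60 = 240
Seconds: 30
Total = 43200 + 240 + 30 = 43470

43470 seconds


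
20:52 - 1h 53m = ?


18:59

Start: 1252 minutes from midnight
Subtract: 113 minutes
Remaining: 1252 - 113 = 1139
Hours: 18, Minutes: 59


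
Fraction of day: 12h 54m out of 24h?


Total minutes: 12×60 + 54 = 774
Day = 24×60 = 1440 minutes
Fraction = 774/1440 = 0.5375
As a percentage: 774/1440 × 100 = 53.75%

0.5375 (53.75%)


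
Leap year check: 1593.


Rules: divisible by 4 AND (not by 100 OR by 400)
1593 ÷ 4 = 398 remainder 1 → not divisible by 4
Not divisible by 4 → not a leap year

No


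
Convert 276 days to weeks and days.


39 weeks 3 days

Weeks: 276 ÷ 7 = 39 remainder 3


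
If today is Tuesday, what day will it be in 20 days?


Monday

Start: Tuesday (index 1)
(1 + 20) mod 7
= 21 mod 7
= 0
Index 0 → Monday


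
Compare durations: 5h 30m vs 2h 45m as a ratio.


2:1 (2.00)

Duration 1: 330 minutes
Duration 2: 165 minutes
Ratio = 330:165
GCD = 165
Simplified = 2:1
As a decimal: 2/1 = 2.00


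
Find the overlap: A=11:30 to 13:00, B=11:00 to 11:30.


0 minutes

Meeting A: 690-780 (in minutes from midnight)
Meeting B: 660-690
Overlap start = max(690, 660) = 690
Overlap end = min(780, 690) = 690
Overlap = max(0, 690 - 690) = 0 min


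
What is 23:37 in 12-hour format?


11:37 PM

Hour: 23
23 - 12 = 11 → PM


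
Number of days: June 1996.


Month: June (month 6)
June has 30 days

30 days


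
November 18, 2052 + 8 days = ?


November 26, 2052

Start: November 18, 2052
Add 8 days
November 18 + 8 = November 26, 2052


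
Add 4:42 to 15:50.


Start: 950 minutes from midnight
Add: 282 minutes
Total: 1232 minutes
Hours: 1232 ÷ 60 = 20 remainder 32

20:32


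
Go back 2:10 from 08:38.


Start: 518 minutes from midnight
Subtract: 130 minutes
Remaining: 518 - 130 = 388
Hours: 6, Minutes: 28

06:28


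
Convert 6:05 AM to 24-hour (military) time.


Input: 6:05 AM
AM hour stays: 6

06:05


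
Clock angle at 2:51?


139.5°

Hour hand = 2×30 + 51×0.5 = 85.5°
Minute hand = 51×6 = 306°
Difference = |85.5 - 306| = 220.5°
Since > 180°: 360 - 220.5 = 139.5°


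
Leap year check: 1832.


Rules: divisible by 4 AND (not by 100 OR by 400)
1832 ÷ 4 = 458 exactly → divisible by 4
1832 ÷ 100 = 18 remainder 32 → not divisible by 100
Divisible by 4 but not by 100 → leap year

Yes


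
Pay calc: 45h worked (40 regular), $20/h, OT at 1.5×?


Regular: 40h × $20 = $800.00
Overtime: 45 - 40 = 5h
OT pay: 5h × $20 × 1.5 = $150.00
Total = $800.00 + $150.00 = $950.00

$950.00


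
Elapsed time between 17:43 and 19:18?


1h 35m

End time in minutes: 19×60 + 18 = 1158
Start time in minutes: 17×60 + 43 = 1063
Difference = 1158 - 1063 = 95 minutes
= 1 hours 35 minutes


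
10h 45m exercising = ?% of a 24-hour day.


44.8%

Time: 645 minutes
Day: 1440 minutes
Percentage = (645/1440) × 100 ≈ 44.8%


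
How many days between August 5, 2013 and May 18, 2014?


286 days

From August 5, 2013 to May 18, 2014
Rest of August 2013: 31 - 5 = 26
Full months: September 30, October 31, November 30, December 31, January 31, February 2014 28, March 31, April 30
Days into May 2014: 18
Total = 26 + 30 + 31 + 30 + 31 + 31 + 28 + 31 + 30 + 18 = 286 days


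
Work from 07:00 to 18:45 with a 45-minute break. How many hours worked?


Total time = (18×60+45) - (7×60+0)
= 1125 - 420 = 705 min
Minus break: 705 - 45 = 660 min
= 11h 0m

11h 0m (660 minutes)


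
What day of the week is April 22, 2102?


Zeller's congruence:
q=22, m=4, k=2, j=21
h = (22 + ⌊13×5/5⌋ + 2 + ⌊2/4⌋ + ⌊21/4⌋ - 2×21) mod 7
= (22 + 13 + 2 + 0 + 5 - 42) mod 7
= 0 mod 7 = 0
h=0 → Saturday

Saturday


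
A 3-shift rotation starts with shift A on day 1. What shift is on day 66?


Shifts: A, B, C
Start: A (index 0)
Day 66: (0 + 66 - 1) mod 3
= 65 mod 3
= 2
Index 2 → shift C

Shift C


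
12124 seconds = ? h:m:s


Hours: 12124 ÷ 3600 = 3 remainder 1324
Minutes: 1324 ÷ 60 = 22 remainder 4
Seconds: 4

3h 22m 4s


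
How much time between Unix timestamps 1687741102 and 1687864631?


123529 seconds (34.3 hours / 1.43 days)

Difference = 1687864631 - 1687741102 = 123529 seconds
In hours: 123529 / 3600 ≈ 34.3
In days: 123529 / 86400 ≈ 1.43


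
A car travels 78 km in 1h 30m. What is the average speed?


52.0 km/h

Distance: 78 km
Time: 1h 30m = 90 min = 90/60 = 3/2 hours
Speed = 78 ÷ (3/2) = 78 × 2 / 3 = 156/3 = 52.0 km/h


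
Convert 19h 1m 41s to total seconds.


Hours: 19 × 3600 = 68400
Minutes: 1 × 60 = 60
Seconds: 41
Total = 68400 + 60 + 41 = 68501

68501 seconds


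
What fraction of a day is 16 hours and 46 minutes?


0.6986 (69.86%)

Total minutes: 16×60 + 46 = 1006
Day = 24×60 = 1440 minutes
Fraction = 1006/1440 ≈ 0.6986
As a percentage: 1006/1440 × 100 ≈ 69.86%


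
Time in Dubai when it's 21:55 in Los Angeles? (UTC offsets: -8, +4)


Time difference = UTC+4 - UTC-8 = +12 hours
New hour = (21 + 12) mod 24
= 33 mod 24 = 9
Minutes unchanged → 09:55; 33 ≥ 24 → next day

09:55 (next day)


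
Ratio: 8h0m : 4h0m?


Duration 1: 480 minutes
Duration 2: 240 minutes
Ratio = 480:240
GCD = 240
Simplified = 2:1
As a decimal: 2/1 = 2.00

2:1 (2.00)


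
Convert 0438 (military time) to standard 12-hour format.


4:38 AM

Hour: 4
4 < 12 → AM


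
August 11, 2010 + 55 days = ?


Start: August 11, 2010
Add 55 days
August 11 → September 1: 31 - 11 + 1 = 21 days (55 - 21 = 34 left)
September 1 → October 1: 30 - 1 + 1 = 30 days (34 - 30 = 4 left)
October 1 + 4 = October 5, 2010

October 5, 2010


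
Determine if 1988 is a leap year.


Rules: divisible by 4 AND (not by 100 OR by 400)
1988 ÷ 4 = 497 exactly → divisible by 4
1988 ÷ 100 = 19 remainder 88 → not divisible by 100
Divisible by 4 but not by 100 → leap year

Yes


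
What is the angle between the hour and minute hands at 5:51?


130.5°

Hour hand = 5×30 + 51×0.5 = 175.5°
Minute hand = 51×6 = 306°
Difference = |175.5 - 306| = 130.5°


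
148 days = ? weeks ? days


Weeks: 148 ÷ 7 = 21 remainder 1

21 weeks 1 days


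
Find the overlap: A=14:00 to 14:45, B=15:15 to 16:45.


Meeting A: 840-885 (in minutes from midnight)
Meeting B: 915-1005
Overlap start = max(840, 915) = 915
Overlap end = min(885, 1005) = 885
Overlap = max(0, 885 - 915) = 0 min

0 minutes


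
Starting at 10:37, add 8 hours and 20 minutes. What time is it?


18:57

Start: 637 minutes from midnight
Add: 500 minutes
Total: 1137 minutes
Hours: 1137 ÷ 60 = 18 remainder 57


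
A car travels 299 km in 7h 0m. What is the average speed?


42.7 km/h

Distance: 299 km
Time: 7 hours
Speed = 299 / 7 ≈ 42.7 km/h


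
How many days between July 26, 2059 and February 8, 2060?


From July 26, 2059 to February 8, 2060
Rest of July 2059: 31 - 26 = 5
Full months: August 31, September 30, October 31, November 30, December 31, January 31
Days into February 2060: 8
Total = 5 + 31 + 30 + 31 + 30 + 31 + 31 + 8 = 197 days

197 days


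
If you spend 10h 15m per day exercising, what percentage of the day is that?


Time: 615 minutes
Day: 1440 minutes
Percentage = (615/1440) × 100 ≈ 42.7%

42.7%


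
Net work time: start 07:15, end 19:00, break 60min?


Total time = (19×60+0) - (7×60+15)
= 1140 - 435 = 705 min
Minus break: 705 - 60 = 645 min
= 10h 45m

10h 45m (645 minutes)


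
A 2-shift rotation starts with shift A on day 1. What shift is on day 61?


Shift A

Shifts: A, B
Start: A (index 0)
Day 61: (0 + 61 - 1) mod 2
= 60 mod 2
= 0
Index 0 → shift A


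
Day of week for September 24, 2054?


Zeller's congruence:
q=24, m=9, k=54, j=20
h = (24 + ⌊13×10/5⌋ + 54 + ⌊54/4⌋ + ⌊20/4⌋ - 2×20) mod 7
= (24 + 26 + 54 + 13 + 5 - 40) mod 7
= 82 mod 7 = 5
h=5 → Thursday

Thursday


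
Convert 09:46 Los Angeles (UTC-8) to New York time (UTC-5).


12:46

Time difference = UTC-5 - UTC-8 = +3 hours
New hour = (9 + 3) mod 24
= 12 mod 24 = 12
Minutes unchanged → 12:46


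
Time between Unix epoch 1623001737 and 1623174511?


172774 seconds (48.0 hours / 2.00 days)

Difference = 1623174511 - 1623001737 = 172774 seconds
In hours: 172774 / 3600 ≈ 48.0
In days: 172774 / 86400 ≈ 2.00


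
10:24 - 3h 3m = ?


Start: 624 minutes from midnight
Subtract: 183 minutes
Remaining: 624 - 183 = 441
Hours: 7, Minutes: 21

07:21


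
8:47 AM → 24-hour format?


Input: 8:47 AM
AM hour stays: 8

08:47


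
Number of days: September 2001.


30 days

Month: September (month 9)
September has 30 days


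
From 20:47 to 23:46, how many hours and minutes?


End time in minutes: 23×60 + 46 = 1426
Start time in minutes: 20×60 + 47 = 1247
Difference = 1426 - 1247 = 179 minutes
= 2 hours 59 minutes

2h 59m


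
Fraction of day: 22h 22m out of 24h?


Total minutes: 22×60 + 22 = 1342
Day = 24×60 = 1440 minutes
Fraction = 1342/1440 ≈ 0.9319
As a percentage: 1342/1440 × 100 ≈ 93.19%

0.9319 (93.19%)


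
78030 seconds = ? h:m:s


21h 40m 30s

Hours: 78030 ÷ 3600 = 21 remainder 2430
Minutes: 2430 ÷ 60 = 40 remainder 30
Seconds: 30


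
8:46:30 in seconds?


Hours: 8 × 3600 = 28800
Minutes: 46 × 60 = 2760
Seconds: 30
Total = 28800 + 2760 + 30 = 31590

31590 seconds


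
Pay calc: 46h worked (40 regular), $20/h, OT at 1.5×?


Regular: 40h × $20 = $800.00
Overtime: 46 - 40 = 6h
OT pay: 6h × $20 × 1.5 = $180.00
Total = $800.00 + $180.00 = $980.00

$980.00


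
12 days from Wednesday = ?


Monday

Start: Wednesday (index 2)
(2 + 12) mod 7
= 14 mod 7
= 0
Index 0 → Monday


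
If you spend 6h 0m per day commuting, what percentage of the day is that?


25.0%

Time: 360 minutes
Day: 1440 minutes
Percentage = (360/1440) × 100 = 25.0%


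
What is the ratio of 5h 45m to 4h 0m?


Duration 1: 345 minutes
Duration 2: 240 minutes
Ratio = 345:240
GCD = 15
Simplified = 23:16
As a decimal: 23/16 ≈ 1.44

23:16 (1.44)


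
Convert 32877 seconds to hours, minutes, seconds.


Hours: 32877 ÷ 3600 = 9 remainder 477
Minutes: 477 ÷ 60 = 7 remainder 57
Seconds: 57

9h 7m 57s


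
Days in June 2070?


Month: June (month 6)
June has 30 days

30 days


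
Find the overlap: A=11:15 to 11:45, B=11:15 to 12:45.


Meeting A: 675-705 (in minutes from midnight)
Meeting B: 675-765
Overlap start = max(675, 675) = 675
Overlap end = min(705, 765) = 705
Overlap = max(0, 705 - 675) = 30 min

30 minutes


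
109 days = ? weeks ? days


15 weeks 4 days

Weeks: 109 ÷ 7 = 15 remainder 4


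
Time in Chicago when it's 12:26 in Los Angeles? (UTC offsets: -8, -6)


14:26

Time difference = UTC-6 - UTC-8 = +2 hours
New hour = (12 + 2) mod 24
= 14 mod 24 = 14
Minutes unchanged → 14:26


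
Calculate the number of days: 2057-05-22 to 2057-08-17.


From May 22, 2057 to August 17, 2057
Rest of May 2057: 31 - 22 = 9
Full months: June 30, July 31
Days into August 2057: 17
Total = 9 + 30 + 31 + 17 = 87 days

87 days


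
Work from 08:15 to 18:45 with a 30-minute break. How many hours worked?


10h 0m (600 minutes)

Total time = (18×60+45) - (8×60+15)
= 1125 - 495 = 630 min
Minus break: 630 - 30 = 600 min
= 10h 0m


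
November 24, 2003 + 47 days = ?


Start: November 24, 2003
Add 47 days
November 24 → December 1: 30 - 24 + 1 = 7 days (47 - 7 = 40 left)
December 1 → January 1: 31 - 1 + 1 = 31 days (40 - 31 = 9 left)
January 1 + 9 = January 10, 2004

January 10, 2004


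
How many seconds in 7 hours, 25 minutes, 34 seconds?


Hours: 7 × 3600 = 25200
Minutes: 25 × 60 = 1500
Seconds: 34
Total = 25200 + 1500 + 34 = 26734

26734 seconds


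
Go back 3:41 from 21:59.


18:18

Start: 1319 minutes from midnight
Subtract: 221 minutes
Remaining: 1319 - 221 = 1098
Hours: 18, Minutes: 18


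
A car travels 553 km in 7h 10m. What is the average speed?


77.2 km/h

Distance: 553 km
Time: 7h 10m = 430 min = 430/60 = 43/6 hours
Speed = 553 ÷ (43/6) = 553 × 6 / 43 = 3318/43 ≈ 77.2 km/h


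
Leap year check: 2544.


Yes

Rules: divisible by 4 AND (not by 100 OR by 400)
2544 ÷ 4 = 636 exactly → divisible by 4
2544 ÷ 100 = 25 remainder 44 → not divisible by 100
Divisible by 4 but not by 100 → leap year


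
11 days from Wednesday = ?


Start: Wednesday (index 2)
(2 + 11) mod 7
= 13 mod 7
= 6
Index 6 → Sunday

Sunday


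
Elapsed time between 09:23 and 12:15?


2h 52m

End time in minutes: 12×60 + 15 = 735
Start time in minutes: 9×60 + 23 = 563
Difference = 735 - 563 = 172 minutes
= 2 hours 52 minutes


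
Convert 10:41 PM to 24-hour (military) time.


22:41

Input: 10:41 PM
PM: 10 + 12 = 22


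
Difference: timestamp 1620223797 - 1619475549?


Difference = 1620223797 - 1619475549 = 748248 seconds
In hours: 748248 / 3600 ≈ 207.8
In days: 748248 / 86400 ≈ 8.66

748248 seconds (207.8 hours / 8.66 days)


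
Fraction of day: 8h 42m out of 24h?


Total minutes: 8×60 + 42 = 522
Day = 24×60 = 1440 minutes
Fraction = 522/1440 = 0.3625
As a percentage: 522/1440 × 100 = 36.25%

0.3625 (36.25%)


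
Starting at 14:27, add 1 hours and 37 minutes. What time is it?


16:04

Start: 867 minutes from midnight
Add: 97 minutes
Total: 964 minutes
Hours: 964 ÷ 60 = 16 remainder 4


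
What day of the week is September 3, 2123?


Zeller's congruence:
q=3, m=9, k=23, j=21
h = (3 + ⌊13×10/5⌋ + 23 + ⌊23/4⌋ + ⌊21/4⌋ - 2×21) mod 7
= (3 + 26 + 23 + 5 + 5 - 42) mod 7
= 20 mod 7 = 6
h=6 → Friday

Friday


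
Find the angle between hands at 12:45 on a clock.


Hour hand (12 ≡ 0 on the dial): 0×30 + 45×0.5 = 22.5°
Minute hand = 45×6 = 270°
Difference = |22.5 - 270| = 247.5°
Since > 180°: 360 - 247.5 = 112.5°

112.5°


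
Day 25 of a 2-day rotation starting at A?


Shift A

Shifts: A, B
Start: A (index 0)
Day 25: (0 + 25 - 1) mod 2
= 24 mod 2
= 0
Index 0 → shift A


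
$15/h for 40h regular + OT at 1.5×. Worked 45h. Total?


Regular: 40h × $15 = $600.00
Overtime: 45 - 40 = 5h
OT pay: 5h × $15 × 1.5 = $112.50
Total = $600.00 + $112.50 = $712.50

$712.50


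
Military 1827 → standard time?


6:27 PM

Hour: 18
18 - 12 = 6 → PM


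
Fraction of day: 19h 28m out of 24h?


Total minutes: 19×60 + 28 = 1168
Day = 24×60 = 1440 minutes
Fraction = 1168/1440 ≈ 0.8111
As a percentage: 1168/1440 × 100 ≈ 81.11%

0.8111 (81.11%)


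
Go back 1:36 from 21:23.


Start: 1283 minutes from midnight
Subtract: 96 minutes
Remaining: 1283 - 96 = 1187
Hours: 19, Minutes: 47

19:47


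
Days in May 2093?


Month: May (month 5)
May has 31 days

31 days


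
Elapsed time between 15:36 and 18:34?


2h 58m

End time in minutes: 18×60 + 34 = 1114
Start time in minutes: 15×60 + 36 = 936
Difference = 1114 - 936 = 178 minutes
= 2 hours 58 minutes


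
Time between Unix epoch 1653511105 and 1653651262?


Difference = 1653651262 - 1653511105 = 140157 seconds
In hours: 140157 / 3600 ≈ 38.9
In days: 140157 / 86400 ≈ 1.62

140157 seconds (38.9 hours / 1.62 days)


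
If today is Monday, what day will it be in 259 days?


Monday

Start: Monday (index 0)
(0 + 259) mod 7
= 259 mod 7
= 0
Index 0 → Monday


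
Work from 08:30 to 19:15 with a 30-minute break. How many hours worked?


10h 15m (615 minutes)

Total time = (19×60+15) - (8×60+30)
= 1155 - 510 = 645 min
Minus break: 645 - 30 = 615 min
= 10h 15m


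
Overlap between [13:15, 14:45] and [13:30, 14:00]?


30 minutes

Meeting A: 795-885 (in minutes from midnight)
Meeting B: 810-840
Overlap start = max(795, 810) = 810
Overlap end = min(885, 840) = 840
Overlap = max(0, 840 - 810) = 30 min


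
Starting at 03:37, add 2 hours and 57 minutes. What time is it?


06:34

Start: 217 minutes from midnight
Add: 177 minutes
Total: 394 minutes
Hours: 394 ÷ 60 = 6 remainder 34


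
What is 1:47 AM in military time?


01:47

Input: 1:47 AM
AM hour stays: 1


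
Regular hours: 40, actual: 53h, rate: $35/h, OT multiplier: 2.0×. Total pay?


Regular: 40h × $35 = $1400.00
Overtime: 53 - 40 = 13h
OT pay: 13h × $35 × 2.0 = $910.00
Total = $1400.00 + $910.00 = $2310.00

$2310.00


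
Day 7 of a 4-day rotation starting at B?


Shifts: A, B, C, D
Start: B (index 1)
Day 7: (1 + 7 - 1) mod 4
= 7 mod 4
= 3
Index 3 → shift D

Shift D


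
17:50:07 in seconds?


Hours: 17 × 3600 = 61200
Minutes: 50 × 60 = 3000
Seconds: 7
Total = 61200 + 3000 + 7 = 64207

64207 seconds


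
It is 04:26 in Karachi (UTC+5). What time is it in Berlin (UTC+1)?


Time difference = UTC+1 - UTC+5 = -4 hours
New hour = (4 -4) mod 24
= 0 mod 24 = 0
Minutes unchanged → 00:26

00:26


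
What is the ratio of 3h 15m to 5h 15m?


13:21 (0.62)

Duration 1: 195 minutes
Duration 2: 315 minutes
Ratio = 195:315
GCD = 15
Simplified = 13:21
As a decimal: 13/21 ≈ 0.62


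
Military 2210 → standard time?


Hour: 22
22 - 12 = 10 → PM

10:10 PM


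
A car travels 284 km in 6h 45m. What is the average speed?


Distance: 284 km
Time: 6h 45m = 405 min = 405/60 = 27/4 hours
Speed = 284 ÷ (27/4) = 284 × 4 / 27 = 1136/27 ≈ 42.1 km/h

42.1 km/h


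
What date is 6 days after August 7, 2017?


August 13, 2017

Start: August 7, 2017
Add 6 days
August 7 + 6 = August 13, 2017


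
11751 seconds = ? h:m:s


3h 15m 51s

Hours: 11751 ÷ 3600 = 3 remainder 951
Minutes: 951 ÷ 60 = 15 remainder 51
Seconds: 51


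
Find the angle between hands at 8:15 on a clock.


Hour hand = 8×30 + 15×0.5 = 247.5°
Minute hand = 15×6 = 90°
Difference = |247.5 - 90| = 157.5°

157.5°


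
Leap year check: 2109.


Rules: divisible by 4 AND (not by 100 OR by 400)
2109 ÷ 4 = 527 remainder 1 → not divisible by 4
Not divisible by 4 → not a leap year

No


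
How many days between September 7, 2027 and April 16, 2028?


From September 7, 2027 to April 16, 2028
Rest of September 2027: 30 - 7 = 23
Full months: October 31, November 30, December 31, January 31, February 2028 29, March 31
Days into April 2028: 16
Total = 23 + 31 + 30 + 31 + 31 + 29 + 31 + 16 = 222 days

222 days


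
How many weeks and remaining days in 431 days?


Weeks: 431 ÷ 7 = 61 remainder 4

61 weeks 4 days


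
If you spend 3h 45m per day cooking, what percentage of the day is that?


Time: 225 minutes
Day: 1440 minutes
Percentage = (225/1440) × 100 ≈ 15.6%

15.6%


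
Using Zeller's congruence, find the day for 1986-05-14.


Wednesday

Zeller's congruence:
q=14, m=5, k=86, j=19
h = (14 + ⌊13×6/5⌋ + 86 + ⌊86/4⌋ + ⌊19/4⌋ - 2×19) mod 7
= (14 + 15 + 86 + 21 + 4 - 38) mod 7
= 102 mod 7 = 4
h=4 → Wednesday


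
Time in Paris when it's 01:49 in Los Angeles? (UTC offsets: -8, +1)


10:49

Time difference = UTC+1 - UTC-8 = +9 hours
New hour = (1 + 9) mod 24
= 10 mod 24 = 10
Minutes unchanged → 10:49


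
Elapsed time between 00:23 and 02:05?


1h 42m

End time in minutes: 2×60 + 5 = 125
Start time in minutes: 0×60 + 23 = 23
Difference = 125 - 23 = 102 minutes
= 1 hours 42 minutes


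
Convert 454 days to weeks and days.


64 weeks 6 days

Weeks: 454 ÷ 7 = 64 remainder 6


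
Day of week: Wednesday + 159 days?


Start: Wednesday (index 2)
(2 + 159) mod 7
= 161 mod 7
= 0
Index 0 → Monday

Monday


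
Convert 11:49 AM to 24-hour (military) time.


11:49

Input: 11:49 AM
AM hour stays: 11


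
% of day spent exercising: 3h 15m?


Time: 195 minutes
Day: 1440 minutes
Percentage = (195/1440) × 100 ≈ 13.5%

13.5%


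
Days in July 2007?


Month: July (month 7)
July has 31 days

31 days


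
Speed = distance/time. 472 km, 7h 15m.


Distance: 472 km
Time: 7h 15m = 435 min = 435/60 = 29/4 hours
Speed = 472 ÷ (29/4) = 472 × 4 / 29 = 1888/29 ≈ 65.1 km/h

65.1 km/h


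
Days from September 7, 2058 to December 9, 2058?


93 days

From September 7, 2058 to December 9, 2058
Rest of September 2058: 30 - 7 = 23
Full months: October 31, November 30
Days into December 2058: 9
Total = 23 + 31 + 30 + 9 = 93 days


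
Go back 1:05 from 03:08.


02:03

Start: 188 minutes from midnight
Subtract: 65 minutes
Remaining: 188 - 65 = 123
Hours: 2, Minutes: 3


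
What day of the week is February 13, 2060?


Zeller's congruence:
q=13, m=14, k=59, j=20
h = (13 + ⌊13×15/5⌋ + 59 + ⌊59/4⌋ + ⌊20/4⌋ - 2×20) mod 7
= (13 + 39 + 59 + 14 + 5 - 40) mod 7
= 90 mod 7 = 6
h=6 → Friday

Friday


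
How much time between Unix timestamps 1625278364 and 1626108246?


Difference = 1626108246 - 1625278364 = 829882 seconds
In hours: 829882 / 3600 ≈ 230.5
In days: 829882 / 86400 ≈ 9.61

829882 seconds (230.5 hours / 9.61 days)


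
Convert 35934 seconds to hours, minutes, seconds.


Hours: 35934 ÷ 3600 = 9 remainder 3534
Minutes: 3534 ÷ 60 = 58 remainder 54
Seconds: 54

9h 58m 54s


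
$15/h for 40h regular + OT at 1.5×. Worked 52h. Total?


$870.00

Regular: 40h × $15 = $600.00
Overtime: 52 - 40 = 12h
OT pay: 12h × $15 × 1.5 = $270.00
Total = $600.00 + $270.00 = $870.00


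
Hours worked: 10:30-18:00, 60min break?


Total time = (18×60+0) - (10×60+30)
= 1080 - 630 = 450 min
Minus break: 450 - 60 = 390 min
= 6h 30m

6h 30m (390 minutes)


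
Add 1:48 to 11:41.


13:29

Start: 701 minutes from midnight
Add: 108 minutes
Total: 809 minutes
Hours: 809 ÷ 60 = 13 remainder 29


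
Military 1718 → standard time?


5:18 PM

Hour: 17
17 - 12 = 5 → PM


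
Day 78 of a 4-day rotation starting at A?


Shifts: A, B, C, D
Start: A (index 0)
Day 78: (0 + 78 - 1) mod 4
= 77 mod 4
= 1
Index 1 → shift B

Shift B


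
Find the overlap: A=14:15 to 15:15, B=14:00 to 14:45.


Meeting A: 855-915 (in minutes from midnight)
Meeting B: 840-885
Overlap start = max(855, 840) = 855
Overlap end = min(915, 885) = 885
Overlap = max(0, 885 - 855) = 30 min

30 minutes


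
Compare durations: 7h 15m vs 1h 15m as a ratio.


29:5 (5.80)

Duration 1: 435 minutes
Duration 2: 75 minutes
Ratio = 435:75
GCD = 15
Simplified = 29:5
As a decimal: 29/5 = 5.80


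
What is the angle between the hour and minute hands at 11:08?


Hour hand = 11×30 + 8×0.5 = 334.0°
Minute hand = 8×6 = 48°
Difference = |334.0 - 48| = 286.0°
Since > 180°: 360 - 286.0 = 74.0°

74.0°


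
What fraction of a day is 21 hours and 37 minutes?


Total minutes: 21×60 + 37 = 1297
Day = 24×60 = 1440 minutes
Fraction = 1297/1440 ≈ 0.9007
As a percentage: 1297/1440 × 100 ≈ 90.07%

0.9007 (90.07%)


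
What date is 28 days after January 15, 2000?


Start: January 15, 2000
Add 28 days
January 15 → February 1: 31 - 15 + 1 = 17 days (28 - 17 = 11 left)
February 1 + 11 = February 12, 2000

February 12, 2000


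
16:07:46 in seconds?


Hours: 16 × 3600 = 57600
Minutes: 7 × 60 = 420
Seconds: 46
Total = 57600 + 420 + 46 = 58066

58066 seconds


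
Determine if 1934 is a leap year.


No

Rules: divisible by 4 AND (not by 100 OR by 400)
1934 ÷ 4 = 483 remainder 2 → not divisible by 4
Not divisible by 4 → not a leap year


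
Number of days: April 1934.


Month: April (month 4)
April has 30 days

30 days


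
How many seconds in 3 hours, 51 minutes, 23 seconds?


13883 seconds

Hours: 3 × 3600 = 10800
Minutes: 51 × 60 = 3060
Seconds: 23
Total = 10800 + 3060 + 23 = 13883


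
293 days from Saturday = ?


Friday

Start: Saturday (index 5)
(5 + 293) mod 7
= 298 mod 7
= 4
Index 4 → Friday


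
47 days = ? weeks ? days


6 weeks 5 days

Weeks: 47 ÷ 7 = 6 remainder 5


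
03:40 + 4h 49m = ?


Start: 220 minutes from midnight
Add: 289 minutes
Total: 509 minutes
Hours: 509 ÷ 60 = 8 remainder 29

08:29


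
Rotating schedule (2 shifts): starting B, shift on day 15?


Shift B

Shifts: A, B
Start: B (index 1)
Day 15: (1 + 15 - 1) mod 2
= 15 mod 2
= 1
Index 1 → shift B


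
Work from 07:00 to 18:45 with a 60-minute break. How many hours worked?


Total time = (18×60+45) - (7×60+0)
= 1125 - 420 = 705 min
Minus break: 705 - 60 = 645 min
= 10h 45m

10h 45m (645 minutes)


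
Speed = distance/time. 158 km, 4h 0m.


Distance: 158 km
Time: 4 hours
Speed = 158 / 4 = 39.5 km/h

39.5 km/h


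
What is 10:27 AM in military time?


10:27

Input: 10:27 AM
AM hour stays: 10


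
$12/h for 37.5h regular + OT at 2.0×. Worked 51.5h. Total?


$786.00

Regular: 37.5h × $12 = $450.00
Overtime: 51.5 - 37.5 = 14.0h
OT pay: 14.0h × $12 × 2.0 = $336.00
Total = $450.00 + $336.00 = $786.00


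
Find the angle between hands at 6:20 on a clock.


70.0°

Hour hand = 6×30 + 20×0.5 = 190.0°
Minute hand = 20×6 = 120°
Difference = |190.0 - 120| = 70.0°


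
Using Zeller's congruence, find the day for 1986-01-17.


Zeller's congruence:
q=17, m=13, k=85, j=19
h = (17 + ⌊13×14/5⌋ + 85 + ⌊85/4⌋ + ⌊19/4⌋ - 2×19) mod 7
= (17 + 36 + 85 + 21 + 4 - 38) mod 7
= 125 mod 7 = 6
h=6 → Friday

Friday


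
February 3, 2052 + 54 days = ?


March 28, 2052

Start: February 3, 2052
Add 54 days
February 3 → March 1: 29 - 3 + 1 = 27 days (54 - 27 = 27 left)
March 1 + 27 = March 28, 2052


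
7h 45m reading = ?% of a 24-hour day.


32.3%

Time: 465 minutes
Day: 1440 minutes
Percentage = (465/1440) × 100 ≈ 32.3%


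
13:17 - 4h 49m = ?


Start: 797 minutes from midnight
Subtract: 289 minutes
Remaining: 797 - 289 = 508
Hours: 8, Minutes: 28

08:28


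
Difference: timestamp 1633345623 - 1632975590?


370033 seconds (102.8 hours / 4.28 days)

Difference = 1633345623 - 1632975590 = 370033 seconds
In hours: 370033 / 3600 ≈ 102.8
In days: 370033 / 86400 ≈ 4.28


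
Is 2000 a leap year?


Rules: divisible by 4 AND (not by 100 OR by 400)
2000 ÷ 4 = 500 exactly → divisible by 4
2000 ÷ 100 = 20 exactly → divisible by 100
2000 ÷ 400 = 5 exactly → divisible by 400
Divisible by 400 → leap year

Yes


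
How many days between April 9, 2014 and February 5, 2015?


From April 9, 2014 to February 5, 2015
Rest of April 2014: 30 - 9 = 21
Full months: May 31, June 30, July 31, August 31, September 30, October 31, November 30, December 31, January 31
Days into February 2015: 5
Total = 21 + 31 + 30 + 31 + 31 + 30 + 31 + 30 + 31 + 31 + 5 = 302 days

302 days


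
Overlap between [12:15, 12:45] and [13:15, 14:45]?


0 minutes

Meeting A: 735-765 (in minutes from midnight)
Meeting B: 795-885
Overlap start = max(735, 795) = 795
Overlap end = min(765, 885) = 765
Overlap = max(0, 765 - 795) = 0 min


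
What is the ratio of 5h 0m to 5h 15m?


20:21 (0.95)

Duration 1: 300 minutes
Duration 2: 315 minutes
Ratio = 300:315
GCD = 15
Simplified = 20:21
As a decimal: 20/21 ≈ 0.95


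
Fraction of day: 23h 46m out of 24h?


0.9903 (99.03%)

Total minutes: 23×60 + 46 = 1426
Day = 24×60 = 1440 minutes
Fraction = 1426/1440 ≈ 0.9903
As a percentage: 1426/1440 × 100 ≈ 99.03%


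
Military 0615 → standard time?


Hour: 6
6 < 12 → AM

6:15 AM


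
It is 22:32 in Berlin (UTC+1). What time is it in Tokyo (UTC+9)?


Time difference = UTC+9 - UTC+1 = +8 hours
New hour = (22 + 8) mod 24
= 30 mod 24 = 6
Minutes unchanged → 06:32; 30 ≥ 24 → next day

06:32 (next day)


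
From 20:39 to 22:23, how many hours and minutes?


End time in minutes: 22×60 + 23 = 1343
Start time in minutes: 20×60 + 39 = 1239
Difference = 1343 - 1239 = 104 minutes
= 1 hours 44 minutes

1h 44m


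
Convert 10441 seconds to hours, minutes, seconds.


Hours: 10441 ÷ 3600 = 2 remainder 3241
Minutes: 3241 ÷ 60 = 54 remainder 1
Seconds: 1

2h 54m 1s


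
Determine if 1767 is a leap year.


Rules: divisible by 4 AND (not by 100 OR by 400)
1767 ÷ 4 = 441 remainder 3 → not divisible by 4
Not divisible by 4 → not a leap year

No


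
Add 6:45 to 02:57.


Start: 177 minutes from midnight
Add: 405 minutes
Total: 582 minutes
Hours: 582 ÷ 60 = 9 remainder 42

09:42


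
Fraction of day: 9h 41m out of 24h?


Total minutes: 9×60 + 41 = 581
Day = 24×60 = 1440 minutes
Fraction = 581/1440 ≈ 0.4035
As a percentage: 581/1440 × 100 ≈ 40.35%

0.4035 (40.35%)


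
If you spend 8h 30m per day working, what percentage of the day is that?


Time: 510 minutes
Day: 1440 minutes
Percentage = (510/1440) × 100 ≈ 35.4%

35.4%


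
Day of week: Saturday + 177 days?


Start: Saturday (index 5)
(5 + 177) mod 7
= 182 mod 7
= 0
Index 0 → Monday

Monday


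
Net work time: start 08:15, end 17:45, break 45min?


Total time = (17×60+45) - (8×60+15)
= 1065 - 495 = 570 min
Minus break: 570 - 45 = 525 min
= 8h 45m

8h 45m (525 minutes)


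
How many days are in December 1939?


Month: December (month 12)
December has 31 days

31 days


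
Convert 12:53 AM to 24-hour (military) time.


Input: 12:53 AM
12 AM → 00 (midnight)

00:53


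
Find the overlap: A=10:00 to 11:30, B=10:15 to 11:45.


Meeting A: 600-690 (in minutes from midnight)
Meeting B: 615-705
Overlap start = max(600, 615) = 615
Overlap end = min(690, 705) = 690
Overlap = max(0, 690 - 615) = 75 min

75 minutes


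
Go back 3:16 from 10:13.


Start: 613 minutes from midnight
Subtract: 196 minutes
Remaining: 613 - 196 = 417
Hours: 6, Minutes: 57

06:57


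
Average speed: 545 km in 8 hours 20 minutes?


65.4 km/h

Distance: 545 km
Time: 8h 20m = 500 min = 500/60 = 25/3 hours
Speed = 545 ÷ (25/3) = 545 × 3 / 25 = 1635/25 = 65.4 km/h


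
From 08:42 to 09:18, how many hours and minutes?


0h 36m

End time in minutes: 9×60 + 18 = 558
Start time in minutes: 8×60 + 42 = 522
Difference = 558 - 522 = 36 minutes
= 0 hours 36 minutes


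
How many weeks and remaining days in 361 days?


51 weeks 4 days

Weeks: 361 ÷ 7 = 51 remainder 4


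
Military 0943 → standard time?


9:43 AM

Hour: 9
9 < 12 → AM


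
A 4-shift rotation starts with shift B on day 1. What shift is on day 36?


Shifts: A, B, C, D
Start: B (index 1)
Day 36: (1 + 36 - 1) mod 4
= 36 mod 4
= 0
Index 0 → shift A

Shift A


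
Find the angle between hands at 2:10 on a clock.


5.0°

Hour hand = 2×30 + 10×0.5 = 65.0°
Minute hand = 10×6 = 60°
Difference = |65.0 - 60| = 5.0°


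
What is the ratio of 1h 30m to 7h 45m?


Duration 1: 90 minutes
Duration 2: 465 minutes
Ratio = 90:465
GCD = 15
Simplified = 6:31
As a decimal: 6/31 ≈ 0.19

6:31 (0.19)


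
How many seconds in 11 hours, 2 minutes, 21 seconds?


39741 seconds

Hours: 11 × 3600 = 39600
Minutes: 2 × 60 = 120
Seconds: 21
Total = 39600 + 120 + 21 = 39741


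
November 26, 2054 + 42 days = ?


Start: November 26, 2054
Add 42 days
November 26 → December 1: 30 - 26 + 1 = 5 days (42 - 5 = 37 left)
December 1 → January 1: 31 - 1 + 1 = 31 days (37 - 31 = 6 left)
January 1 + 6 = January 7, 2055

January 7, 2055


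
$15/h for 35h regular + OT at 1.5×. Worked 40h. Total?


Regular: 35h × $15 = $525.00
Overtime: 40 - 35 = 5h
OT pay: 5h × $15 × 1.5 = $112.50
Total = $525.00 + $112.50 = $637.50

$637.50


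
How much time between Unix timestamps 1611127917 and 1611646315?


Difference = 1611646315 - 1611127917 = 518398 seconds
In hours: 518398 / 3600 ≈ 144.0
In days: 518398 / 86400 ≈ 6.00

518398 seconds (144.0 hours / 6.00 days)


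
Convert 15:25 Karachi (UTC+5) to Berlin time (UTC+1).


Time difference = UTC+1 - UTC+5 = -4 hours
New hour = (15 -4) mod 24
= 11 mod 24 = 11
Minutes unchanged → 11:25

11:25


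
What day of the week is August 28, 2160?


Thursday

Zeller's congruence:
q=28, m=8, k=60, j=21
h = (28 + ⌊13×9/5⌋ + 60 + ⌊60/4⌋ + ⌊21/4⌋ - 2×21) mod 7
= (28 + 23 + 60 + 15 + 5 - 42) mod 7
= 89 mod 7 = 5
h=5 → Thursday


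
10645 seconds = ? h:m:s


2h 57m 25s

Hours: 10645 ÷ 3600 = 2 remainder 3445
Minutes: 3445 ÷ 60 = 57 remainder 25
Seconds: 25


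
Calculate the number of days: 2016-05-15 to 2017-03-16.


305 days

From May 15, 2016 to March 16, 2017
Rest of May 2016: 31 - 15 = 16
Full months: June 30, July 31, August 31, September 30, October 31, November 30, December 31, January 31, February 2017 28
Days into March 2017: 16
Total = 16 + 30 + 31 + 31 + 30 + 31 + 30 + 31 + 31 + 28 + 16 = 305 days
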